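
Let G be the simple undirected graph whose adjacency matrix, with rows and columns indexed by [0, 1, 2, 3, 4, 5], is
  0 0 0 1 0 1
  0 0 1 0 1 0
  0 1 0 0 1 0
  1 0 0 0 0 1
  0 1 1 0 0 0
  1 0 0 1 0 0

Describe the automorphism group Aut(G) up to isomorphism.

G has two connected components, {0, 3, 5} and {1, 2, 4}; each is 2-regular, so G = C_3 ⊔ C_3. With two isomorphic components, Aut(G) = Aut(C_3) ≀ S_2 = (D_3 × D_3) ⋊ Z_2: permute each cycle by D_3, then optionally swap the two cycles. Order 2·(2·3)² = 72.

(D_3 × D_3) ⋊ Z_2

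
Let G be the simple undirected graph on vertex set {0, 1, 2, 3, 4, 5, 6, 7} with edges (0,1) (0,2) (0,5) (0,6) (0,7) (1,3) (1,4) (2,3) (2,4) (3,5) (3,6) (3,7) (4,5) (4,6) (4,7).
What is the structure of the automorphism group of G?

S_3 × S_5

The vertices split by degree into {0, 3, 4} (degree 5) and {1, 2, 5, 6, 7} (degree 3); every edge runs between the two parts, so G is the complete bipartite graph K_{3,5}. Automorphisms preserve the bipartition setwise (since the parts differ in size) and act as S_3 × S_5 within it; |Aut| = 720.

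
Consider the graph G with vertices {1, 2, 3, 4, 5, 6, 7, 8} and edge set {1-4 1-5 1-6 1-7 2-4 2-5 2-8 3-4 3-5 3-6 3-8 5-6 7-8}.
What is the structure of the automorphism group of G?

Degrees alone do not determine every vertex (e.g. 1 and 3 both have degree 4), but their neighbour-degree multisets differ: N(1) has degrees [2, 3, 3, 4] while N(3) has degrees [3, 3, 3, 4]. Repeating this refinement separates all vertices, so the only automorphism is the identity.

{e}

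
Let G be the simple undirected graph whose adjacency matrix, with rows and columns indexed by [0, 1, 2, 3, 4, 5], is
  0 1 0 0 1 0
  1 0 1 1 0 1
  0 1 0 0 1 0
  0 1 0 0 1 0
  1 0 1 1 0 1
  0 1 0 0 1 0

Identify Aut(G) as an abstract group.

The vertices split by degree into {1, 4} (degree 4) and {0, 2, 3, 5} (degree 2); every edge runs between the two parts, so G is the complete bipartite graph K_{2,4}. The parts have unequal sizes, so no automorphism swaps them; each part is permuted independently, giving S_2 × S_4 of order 2!·4! = 48.

S_2 × S_4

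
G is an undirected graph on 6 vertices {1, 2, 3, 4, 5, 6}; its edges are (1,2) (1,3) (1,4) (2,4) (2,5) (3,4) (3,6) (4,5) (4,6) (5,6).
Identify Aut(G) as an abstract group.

D_5

Vertex 4 is the unique vertex of degree 5; the remaining 5 vertices each have degree 3 and induce a cycle, so G is the wheel on 6 vertices with hub 4. With the hub fixed, the remaining symmetry is that of the rim cycle C_5, giving the dihedral group D_5.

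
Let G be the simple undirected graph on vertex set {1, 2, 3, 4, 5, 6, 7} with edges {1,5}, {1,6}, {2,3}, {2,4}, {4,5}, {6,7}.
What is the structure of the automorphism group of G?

The degree sequence is [2, 2, 1, 2, 2, 2, 1]; the two degree-1 vertices 3 and 7 are the ends of a path, so G = P_7. The only nontrivial automorphism of a path is the end-to-end reflection, so Aut(G) ≅ Z_2.

the cyclic group of order 2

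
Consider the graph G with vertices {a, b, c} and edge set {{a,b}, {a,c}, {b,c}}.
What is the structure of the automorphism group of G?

All 3 vertices are pairwise adjacent: G = K_3. Any permutation of the 3 vertices preserves K_3, so Aut(K_3) = S_3 of order 3! = 6.

the symmetric group on 3 letters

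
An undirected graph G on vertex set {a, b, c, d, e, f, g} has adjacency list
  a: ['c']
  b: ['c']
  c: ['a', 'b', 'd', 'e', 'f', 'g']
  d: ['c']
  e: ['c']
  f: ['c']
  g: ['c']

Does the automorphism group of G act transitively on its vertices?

No

Vertex c is the only vertex of degree 6, so every automorphism fixes it; G is not vertex-transitive.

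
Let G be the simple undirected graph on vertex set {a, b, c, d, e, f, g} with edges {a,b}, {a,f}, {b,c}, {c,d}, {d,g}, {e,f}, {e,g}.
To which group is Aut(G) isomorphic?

D_7

Every vertex has degree 2 and the graph is connected, so G is the 7-cycle C_7. The automorphisms of the 7-cycle are exactly the symmetries of a regular 7-gon: the dihedral group D_7, |D_7| = 14.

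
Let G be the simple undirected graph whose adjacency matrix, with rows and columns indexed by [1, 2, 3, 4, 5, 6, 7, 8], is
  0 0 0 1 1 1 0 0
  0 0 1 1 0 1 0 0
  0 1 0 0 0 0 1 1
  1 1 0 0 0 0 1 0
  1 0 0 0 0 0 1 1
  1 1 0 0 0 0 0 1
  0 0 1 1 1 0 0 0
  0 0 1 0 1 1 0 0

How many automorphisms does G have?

48

G is 3-regular and bipartite on 2^3 = 8 vertices with girth 4; it is the hypercube graph Q_3. Aut(Q_3) consists of the signed permutations of the 3 coordinate axes: 3! permutations times 2^3 sign flips, so |Aut| = 2^3·3! = 48.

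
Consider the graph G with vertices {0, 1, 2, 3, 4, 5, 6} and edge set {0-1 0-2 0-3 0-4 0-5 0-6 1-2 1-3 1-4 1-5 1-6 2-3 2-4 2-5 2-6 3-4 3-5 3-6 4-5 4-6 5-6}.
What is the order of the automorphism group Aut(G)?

5040

Every vertex has degree 6, so G is the complete graph K_7. Any permutation of the 7 vertices preserves K_7, so Aut(K_7) = S_7 of order 7! = 5040.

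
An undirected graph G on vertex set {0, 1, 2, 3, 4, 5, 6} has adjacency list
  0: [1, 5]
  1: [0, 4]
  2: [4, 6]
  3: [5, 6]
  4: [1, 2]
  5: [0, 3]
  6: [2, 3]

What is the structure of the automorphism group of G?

the dihedral group of order 14

Every vertex has degree 2 and the graph is connected, so G is the 7-cycle C_7. The automorphisms of the 7-cycle are exactly the symmetries of a regular 7-gon: the dihedral group D_7, |D_7| = 14.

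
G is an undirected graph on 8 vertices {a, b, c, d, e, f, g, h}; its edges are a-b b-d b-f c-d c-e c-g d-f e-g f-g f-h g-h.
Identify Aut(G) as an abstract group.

Degrees alone do not determine every vertex (e.g. b and c both have degree 3), but their neighbour-degree multisets differ: N(b) has degrees [1, 3, 4] while N(c) has degrees [2, 3, 4]. Repeating this refinement separates all vertices, so the only automorphism is the identity.

the trivial group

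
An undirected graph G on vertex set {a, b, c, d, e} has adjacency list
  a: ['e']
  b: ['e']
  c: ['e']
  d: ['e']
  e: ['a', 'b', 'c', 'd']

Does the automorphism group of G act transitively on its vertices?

Vertex e is the only vertex of degree 4, so every automorphism fixes it; G is not vertex-transitive.

No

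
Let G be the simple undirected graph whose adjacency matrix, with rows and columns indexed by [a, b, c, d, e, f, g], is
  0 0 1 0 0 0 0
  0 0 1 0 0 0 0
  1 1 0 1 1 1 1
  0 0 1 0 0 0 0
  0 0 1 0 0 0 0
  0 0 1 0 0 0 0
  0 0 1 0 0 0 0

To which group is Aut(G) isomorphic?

the symmetric group on 6 letters

Vertex c has degree 6 and every other vertex has degree 1, so G is the star K_{1,6} with centre c. The 6 leaves are pairwise interchangeable while the centre is fixed, giving Aut(G) = S_6.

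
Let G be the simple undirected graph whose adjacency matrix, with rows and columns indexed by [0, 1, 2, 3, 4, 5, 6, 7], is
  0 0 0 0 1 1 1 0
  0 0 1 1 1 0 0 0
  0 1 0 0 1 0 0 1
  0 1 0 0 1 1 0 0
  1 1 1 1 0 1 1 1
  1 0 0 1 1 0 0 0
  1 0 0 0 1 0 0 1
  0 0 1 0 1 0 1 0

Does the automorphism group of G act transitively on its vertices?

Vertex 4 is the only vertex of degree 7, so every automorphism fixes it; G is not vertex-transitive.

No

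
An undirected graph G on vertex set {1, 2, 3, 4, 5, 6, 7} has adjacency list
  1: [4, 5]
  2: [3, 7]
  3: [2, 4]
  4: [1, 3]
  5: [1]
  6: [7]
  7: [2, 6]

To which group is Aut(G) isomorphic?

The degree sequence is [2, 2, 2, 2, 1, 1, 2]; the two degree-1 vertices 5 and 6 are the ends of a path, so G = P_7. A path has exactly one nontrivial symmetry — reversal — giving Aut(G) of order 2.

C_2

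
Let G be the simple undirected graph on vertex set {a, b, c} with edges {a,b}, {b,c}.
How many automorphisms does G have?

2

The degree sequence is [1, 2, 1]; the two degree-1 vertices a and c are the ends of a path, so G = P_3. A path has exactly one nontrivial symmetry — reversal — giving Aut(G) of order 2.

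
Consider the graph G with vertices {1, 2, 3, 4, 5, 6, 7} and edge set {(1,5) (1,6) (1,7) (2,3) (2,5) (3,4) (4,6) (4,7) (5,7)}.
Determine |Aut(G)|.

The degree sequence is [3, 2, 2, 3, 3, 2, 3]. Checking the degree-preserving permutations of the vertex set shows that none except the identity preserves every edge, so Aut(G) is trivial.

1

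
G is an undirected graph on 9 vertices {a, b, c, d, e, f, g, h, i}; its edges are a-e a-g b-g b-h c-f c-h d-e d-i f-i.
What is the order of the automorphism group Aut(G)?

18

Every vertex has degree 2 and the graph is connected, so G is the 9-cycle C_9. The automorphisms of the 9-cycle are exactly the symmetries of a regular 9-gon: the dihedral group D_9, |D_9| = 18.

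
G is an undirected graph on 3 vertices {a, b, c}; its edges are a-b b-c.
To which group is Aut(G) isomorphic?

The degree sequence is [1, 2, 1]; the two degree-1 vertices a and c are the ends of a path, so G = P_3. A path has exactly one nontrivial symmetry — reversal — giving Aut(G) of order 2.

the cyclic group of order 2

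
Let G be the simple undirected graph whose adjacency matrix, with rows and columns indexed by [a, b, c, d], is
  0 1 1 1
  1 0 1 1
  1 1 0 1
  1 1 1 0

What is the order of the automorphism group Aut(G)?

24

All 4 vertices are pairwise adjacent: G = K_4. Any permutation of the 4 vertices preserves K_4, so Aut(K_4) = S_4 of order 4! = 24.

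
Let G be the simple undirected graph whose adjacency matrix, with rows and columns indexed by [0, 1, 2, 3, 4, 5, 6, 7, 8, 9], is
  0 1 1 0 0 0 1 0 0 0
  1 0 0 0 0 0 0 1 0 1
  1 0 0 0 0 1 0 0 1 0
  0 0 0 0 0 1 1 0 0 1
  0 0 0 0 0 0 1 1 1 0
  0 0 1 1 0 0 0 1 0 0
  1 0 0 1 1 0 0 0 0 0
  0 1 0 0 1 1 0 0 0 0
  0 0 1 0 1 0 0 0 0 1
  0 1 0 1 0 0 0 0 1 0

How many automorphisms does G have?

120

G is 3-regular on 10 vertices with no triangles and no 4-cycles (girth 5): this is the Petersen graph. It is a classical fact that the Petersen graph has automorphism group S_5 (order 120), arising from its description as the Kneser graph K(5,2).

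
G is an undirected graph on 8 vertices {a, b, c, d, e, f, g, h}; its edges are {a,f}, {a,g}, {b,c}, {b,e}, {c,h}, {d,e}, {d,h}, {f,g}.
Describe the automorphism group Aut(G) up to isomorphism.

D_5 × D_3

G has two connected components, {b, c, d, e, h} and {a, f, g}; each is 2-regular, so G = C_5 ⊔ C_3. The components are non-isomorphic (different sizes), so Aut(G) = Aut(C_5) × Aut(C_3) = D_5 × D_3 of order 10·6 = 60.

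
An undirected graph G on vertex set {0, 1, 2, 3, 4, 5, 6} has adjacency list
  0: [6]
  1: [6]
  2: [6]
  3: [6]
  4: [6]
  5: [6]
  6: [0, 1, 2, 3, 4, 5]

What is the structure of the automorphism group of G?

the symmetric group on 6 letters

Vertex 6 has degree 6 and every other vertex has degree 1, so G is the star K_{1,6} with centre 6. The 6 leaves are pairwise interchangeable while the centre is fixed, giving Aut(G) = S_6.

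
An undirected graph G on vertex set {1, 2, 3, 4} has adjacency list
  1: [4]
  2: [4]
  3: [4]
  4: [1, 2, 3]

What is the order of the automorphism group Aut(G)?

6

Vertex 4 has degree 3 and every other vertex has degree 1, so G is the star K_{1,3} with centre 4. Any automorphism fixes the centre and permutes the 3 leaves freely, so Aut(G) ≅ S_3 of order 3! = 6.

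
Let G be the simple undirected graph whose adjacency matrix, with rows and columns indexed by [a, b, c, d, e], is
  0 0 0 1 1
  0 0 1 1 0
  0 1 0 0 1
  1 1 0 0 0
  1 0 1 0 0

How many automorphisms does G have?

10

G is 2-regular and connected on 5 vertices, i.e. the cycle C_5. The automorphisms of the 5-cycle are exactly the symmetries of a regular 5-gon: the dihedral group D_5, |D_5| = 10.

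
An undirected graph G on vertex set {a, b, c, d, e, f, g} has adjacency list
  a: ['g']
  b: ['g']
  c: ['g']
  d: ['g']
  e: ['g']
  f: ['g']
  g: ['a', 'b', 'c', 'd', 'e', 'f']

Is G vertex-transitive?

No

Vertex g is the only vertex of degree 6, so every automorphism fixes it; G is not vertex-transitive.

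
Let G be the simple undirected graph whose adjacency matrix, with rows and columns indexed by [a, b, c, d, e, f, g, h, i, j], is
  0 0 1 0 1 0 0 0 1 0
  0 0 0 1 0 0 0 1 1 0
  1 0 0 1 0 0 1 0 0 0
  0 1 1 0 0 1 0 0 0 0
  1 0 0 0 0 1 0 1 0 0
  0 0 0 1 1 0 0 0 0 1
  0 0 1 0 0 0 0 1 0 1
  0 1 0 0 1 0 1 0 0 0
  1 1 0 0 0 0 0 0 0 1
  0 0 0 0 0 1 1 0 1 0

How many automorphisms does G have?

G is 3-regular on 10 vertices with no triangles and no 4-cycles (girth 5): this is the Petersen graph. Viewing the Petersen graph as the Kneser graph K(5,2) — vertices are 2-subsets of {1,…,5}, edges join disjoint pairs — its automorphisms are exactly the permutations of the 5-element set, so Aut ≅ S_5 of order 120.

120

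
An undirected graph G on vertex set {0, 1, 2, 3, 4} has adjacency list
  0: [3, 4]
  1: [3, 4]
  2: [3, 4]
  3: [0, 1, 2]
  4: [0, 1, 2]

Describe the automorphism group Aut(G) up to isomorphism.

The vertices split by degree into {3, 4} (degree 3) and {0, 1, 2} (degree 2); every edge runs between the two parts, so G is the complete bipartite graph K_{2,3}. Automorphisms preserve the bipartition setwise (since the parts differ in size) and act as S_3 × S_2 within it; |Aut| = 12.

S_3 × S_2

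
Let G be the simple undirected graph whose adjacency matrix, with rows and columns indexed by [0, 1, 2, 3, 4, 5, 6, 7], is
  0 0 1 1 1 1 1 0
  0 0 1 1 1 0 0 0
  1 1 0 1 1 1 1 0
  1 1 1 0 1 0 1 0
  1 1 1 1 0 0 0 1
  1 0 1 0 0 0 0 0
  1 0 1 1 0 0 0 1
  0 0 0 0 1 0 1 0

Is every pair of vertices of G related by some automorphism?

Vertex 1 is the only vertex of degree 3, so every automorphism fixes it; G is not vertex-transitive.

No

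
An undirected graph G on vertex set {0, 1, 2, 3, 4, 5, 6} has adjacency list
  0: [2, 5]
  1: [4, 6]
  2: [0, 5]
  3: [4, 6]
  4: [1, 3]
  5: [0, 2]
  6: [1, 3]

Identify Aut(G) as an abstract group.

D_4 × D_3

G has two connected components, {1, 3, 4, 6} and {0, 2, 5}; each is 2-regular, so G = C_4 ⊔ C_3. The components are non-isomorphic (different sizes), so Aut(G) = Aut(C_4) × Aut(C_3) = D_4 × D_3 of order 8·6 = 48.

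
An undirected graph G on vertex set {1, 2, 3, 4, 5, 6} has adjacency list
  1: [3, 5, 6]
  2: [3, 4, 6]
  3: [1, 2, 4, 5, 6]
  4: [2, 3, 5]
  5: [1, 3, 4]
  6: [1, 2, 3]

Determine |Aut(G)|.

Vertex 3 is the unique vertex of degree 5; the remaining 5 vertices each have degree 3 and induce a cycle, so G is the wheel on 6 vertices with hub 3. With the hub fixed, the remaining symmetry is that of the rim cycle C_5, giving the dihedral group D_5.

10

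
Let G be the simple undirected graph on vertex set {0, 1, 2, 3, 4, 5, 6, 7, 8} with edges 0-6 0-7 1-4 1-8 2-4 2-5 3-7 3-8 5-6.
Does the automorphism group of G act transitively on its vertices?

G is 2-regular and connected on 9 vertices, i.e. the cycle C_9. C_9 has 9 rotations and 9 reflections, so Aut(C_9) ≅ D_9 of order 18. Under this action every vertex can be carried to every other, so G is vertex-transitive.

Yes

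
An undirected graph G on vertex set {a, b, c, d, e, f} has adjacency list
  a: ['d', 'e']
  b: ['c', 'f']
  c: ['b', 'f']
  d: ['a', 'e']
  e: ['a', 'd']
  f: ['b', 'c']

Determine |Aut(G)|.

G has two connected components, {a, d, e} and {b, c, f}; each is 2-regular, so G = C_3 ⊔ C_3. Aut of a disjoint union of two copies of C_3 is the wreath product D_3 ≀ Z_2, of order 2·6² = 72.

72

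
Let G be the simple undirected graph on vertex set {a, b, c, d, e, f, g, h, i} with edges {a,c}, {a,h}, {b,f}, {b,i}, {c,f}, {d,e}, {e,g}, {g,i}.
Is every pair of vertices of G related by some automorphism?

Automorphisms preserve degree, but G has vertices of degree 1 and vertices of degree 2; no automorphism maps one to the other, so G is not vertex-transitive.

No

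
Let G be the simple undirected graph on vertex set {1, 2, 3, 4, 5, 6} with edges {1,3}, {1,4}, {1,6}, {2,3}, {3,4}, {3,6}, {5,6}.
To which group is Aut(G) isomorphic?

Degrees alone do not determine every vertex (e.g. 1 and 6 both have degree 3), but their neighbour-degree multisets differ: N(1) has degrees [2, 3, 4] while N(6) has degrees [1, 3, 4]. Repeating this refinement separates all vertices, so the only automorphism is the identity.

{e}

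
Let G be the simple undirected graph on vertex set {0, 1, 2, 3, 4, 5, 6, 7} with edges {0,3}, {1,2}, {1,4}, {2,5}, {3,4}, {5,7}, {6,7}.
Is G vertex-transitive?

No

Automorphisms preserve degree, but G has vertices of degree 1 and vertices of degree 2; no automorphism maps one to the other, so G is not vertex-transitive.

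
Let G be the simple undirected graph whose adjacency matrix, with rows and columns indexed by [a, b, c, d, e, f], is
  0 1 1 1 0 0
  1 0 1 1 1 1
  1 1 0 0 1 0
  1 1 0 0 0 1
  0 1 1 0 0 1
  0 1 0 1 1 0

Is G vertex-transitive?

Vertex b is the only vertex of degree 5, so every automorphism fixes it; G is not vertex-transitive.

No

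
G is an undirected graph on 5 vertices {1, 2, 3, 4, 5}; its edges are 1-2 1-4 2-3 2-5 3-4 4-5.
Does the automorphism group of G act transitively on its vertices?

Automorphisms preserve degree, but G has vertices of degree 2 and vertices of degree 3; no automorphism maps one to the other, so G is not vertex-transitive.

No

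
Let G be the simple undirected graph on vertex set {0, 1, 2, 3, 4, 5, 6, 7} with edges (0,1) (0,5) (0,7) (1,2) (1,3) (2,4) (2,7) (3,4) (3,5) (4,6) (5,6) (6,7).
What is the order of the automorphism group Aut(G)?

48

G is 3-regular and bipartite on 2^3 = 8 vertices with girth 4; it is the hypercube graph Q_3. The symmetry group of the 3-cube is the hyperoctahedral group B_3 = Z_2 ≀ S_3, of order 2^3·3! = 48.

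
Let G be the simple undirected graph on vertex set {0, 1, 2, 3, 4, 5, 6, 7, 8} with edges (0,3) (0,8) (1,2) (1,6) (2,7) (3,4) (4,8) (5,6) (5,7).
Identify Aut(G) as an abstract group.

D_5 × D_4

G has two connected components, {1, 2, 5, 6, 7} and {0, 3, 4, 8}; each is 2-regular, so G = C_5 ⊔ C_4. The components are non-isomorphic (different sizes), so Aut(G) = Aut(C_5) × Aut(C_4) = D_5 × D_4 of order 10·8 = 80.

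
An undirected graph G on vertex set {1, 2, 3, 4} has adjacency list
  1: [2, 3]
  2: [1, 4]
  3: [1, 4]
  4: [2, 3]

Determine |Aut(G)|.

G is 2-regular and bipartite with parts {2, 3} and {1, 4} (each part is independent and every cross-pair is an edge), so G = K_{2,2}. Each part can be permuted independently (S_2 × S_2) and the two equal-size parts can also be swapped, giving (S_2 × S_2) ⋊ Z_2 of order 2·(2!)² = 8.

8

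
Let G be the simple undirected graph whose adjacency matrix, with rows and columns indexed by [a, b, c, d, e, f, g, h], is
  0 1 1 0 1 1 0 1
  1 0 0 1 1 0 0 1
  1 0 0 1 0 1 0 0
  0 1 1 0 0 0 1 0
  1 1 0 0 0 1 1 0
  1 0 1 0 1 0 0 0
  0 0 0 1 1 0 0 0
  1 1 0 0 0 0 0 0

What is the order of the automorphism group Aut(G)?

The degree sequence is [5, 4, 3, 3, 4, 3, 2, 2]. Checking the degree-preserving permutations of the vertex set shows that none except the identity preserves every edge, so Aut(G) is trivial.

1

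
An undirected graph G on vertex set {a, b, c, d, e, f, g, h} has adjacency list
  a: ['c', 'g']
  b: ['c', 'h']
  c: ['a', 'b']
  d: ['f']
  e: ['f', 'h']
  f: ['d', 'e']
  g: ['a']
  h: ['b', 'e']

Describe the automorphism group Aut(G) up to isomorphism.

the cyclic group of order 2

The degree sequence is [2, 2, 2, 1, 2, 2, 1, 2]; the two degree-1 vertices d and g are the ends of a path, so G = P_8. A path has exactly one nontrivial symmetry — reversal — giving Aut(G) of order 2.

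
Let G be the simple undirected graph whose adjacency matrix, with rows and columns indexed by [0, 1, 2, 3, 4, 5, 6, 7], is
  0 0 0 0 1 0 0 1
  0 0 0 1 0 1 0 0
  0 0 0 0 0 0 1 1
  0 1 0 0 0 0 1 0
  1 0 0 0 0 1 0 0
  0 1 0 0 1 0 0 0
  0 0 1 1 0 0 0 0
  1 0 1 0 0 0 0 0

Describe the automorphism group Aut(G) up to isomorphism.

Every vertex has degree 2 and the graph is connected, so G is the 8-cycle C_8. The automorphisms of the 8-cycle are exactly the symmetries of a regular 8-gon: the dihedral group D_8, |D_8| = 16.

the dihedral group of order 16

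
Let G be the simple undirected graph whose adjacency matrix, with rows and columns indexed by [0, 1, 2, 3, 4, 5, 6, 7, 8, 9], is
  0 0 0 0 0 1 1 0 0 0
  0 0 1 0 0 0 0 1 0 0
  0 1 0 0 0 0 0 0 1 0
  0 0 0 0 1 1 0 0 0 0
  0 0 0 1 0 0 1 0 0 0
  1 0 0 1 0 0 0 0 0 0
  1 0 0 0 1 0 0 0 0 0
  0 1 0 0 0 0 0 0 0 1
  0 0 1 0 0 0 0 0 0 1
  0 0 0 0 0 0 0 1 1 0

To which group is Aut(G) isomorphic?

G has two connected components, {1, 2, 7, 8, 9} and {0, 3, 4, 5, 6}; each is 2-regular, so G = C_5 ⊔ C_5. Aut of a disjoint union of two copies of C_5 is the wreath product D_5 ≀ Z_2, of order 2·10² = 200.

(D_5 × D_5) ⋊ Z_2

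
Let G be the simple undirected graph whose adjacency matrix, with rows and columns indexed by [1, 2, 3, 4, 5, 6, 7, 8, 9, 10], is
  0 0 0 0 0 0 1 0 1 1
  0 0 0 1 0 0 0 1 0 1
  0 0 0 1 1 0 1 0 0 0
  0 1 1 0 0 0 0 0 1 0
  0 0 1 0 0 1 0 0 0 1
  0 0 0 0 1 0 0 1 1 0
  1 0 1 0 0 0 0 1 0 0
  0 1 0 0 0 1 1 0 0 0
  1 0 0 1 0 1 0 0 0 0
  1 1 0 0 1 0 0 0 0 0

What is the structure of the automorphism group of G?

the symmetric group S_5

G is 3-regular on 10 vertices with no triangles and no 4-cycles (girth 5): this is the Petersen graph. It is a classical fact that the Petersen graph has automorphism group S_5 (order 120), arising from its description as the Kneser graph K(5,2).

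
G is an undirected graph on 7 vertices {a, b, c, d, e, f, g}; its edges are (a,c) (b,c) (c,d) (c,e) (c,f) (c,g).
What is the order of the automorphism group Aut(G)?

Vertex c has degree 6 and every other vertex has degree 1, so G is the star K_{1,6} with centre c. The 6 leaves are pairwise interchangeable while the centre is fixed, giving Aut(G) = S_6.

720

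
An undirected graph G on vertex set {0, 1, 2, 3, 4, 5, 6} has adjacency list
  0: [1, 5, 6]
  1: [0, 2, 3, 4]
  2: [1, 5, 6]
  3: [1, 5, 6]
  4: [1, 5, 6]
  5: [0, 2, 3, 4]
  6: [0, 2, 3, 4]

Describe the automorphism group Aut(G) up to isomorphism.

S_3 × S_4

The vertices split by degree into {1, 5, 6} (degree 4) and {0, 2, 3, 4} (degree 3); every edge runs between the two parts, so G is the complete bipartite graph K_{3,4}. Automorphisms preserve the bipartition setwise (since the parts differ in size) and act as S_3 × S_4 within it; |Aut| = 144.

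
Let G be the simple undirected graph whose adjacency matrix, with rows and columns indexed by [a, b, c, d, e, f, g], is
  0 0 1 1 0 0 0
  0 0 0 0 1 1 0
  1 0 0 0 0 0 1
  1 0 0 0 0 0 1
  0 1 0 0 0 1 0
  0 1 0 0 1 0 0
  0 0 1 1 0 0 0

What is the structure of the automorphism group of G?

G has two connected components, {a, c, d, g} and {b, e, f}; each is 2-regular, so G = C_4 ⊔ C_3. No automorphism exchanges components of different sizes, hence Aut(G) is the direct product D_4 × D_3, order 48.

D_4 × D_3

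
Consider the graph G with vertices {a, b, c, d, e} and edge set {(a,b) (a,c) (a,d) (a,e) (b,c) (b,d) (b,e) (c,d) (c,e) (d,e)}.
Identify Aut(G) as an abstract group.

All 5 vertices are pairwise adjacent: G = K_5. Any permutation of the 5 vertices preserves K_5, so Aut(K_5) = S_5 of order 5! = 120.

the symmetric group on 5 letters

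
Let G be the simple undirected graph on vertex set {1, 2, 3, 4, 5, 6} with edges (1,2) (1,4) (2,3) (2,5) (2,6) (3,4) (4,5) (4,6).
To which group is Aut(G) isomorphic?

S_2 × S_4

The vertices split by degree into {2, 4} (degree 4) and {1, 3, 5, 6} (degree 2); every edge runs between the two parts, so G is the complete bipartite graph K_{2,4}. Automorphisms preserve the bipartition setwise (since the parts differ in size) and act as S_2 × S_4 within it; |Aut| = 48.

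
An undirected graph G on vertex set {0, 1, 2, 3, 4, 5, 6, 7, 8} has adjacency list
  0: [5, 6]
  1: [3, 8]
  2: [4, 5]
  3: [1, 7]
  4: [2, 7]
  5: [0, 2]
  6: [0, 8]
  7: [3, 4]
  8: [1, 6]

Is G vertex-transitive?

Yes

Every vertex has degree 2 and the graph is connected, so G is the 9-cycle C_9. The automorphisms of the 9-cycle are exactly the symmetries of a regular 9-gon: the dihedral group D_9, |D_9| = 18. Under this action every vertex can be carried to every other, so G is vertex-transitive.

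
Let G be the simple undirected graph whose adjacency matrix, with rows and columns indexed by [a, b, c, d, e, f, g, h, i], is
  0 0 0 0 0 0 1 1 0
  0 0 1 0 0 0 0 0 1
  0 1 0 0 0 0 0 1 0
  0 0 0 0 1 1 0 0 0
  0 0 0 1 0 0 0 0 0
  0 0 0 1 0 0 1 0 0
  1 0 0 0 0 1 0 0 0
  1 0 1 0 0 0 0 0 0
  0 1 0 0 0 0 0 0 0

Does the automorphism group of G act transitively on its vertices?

Automorphisms preserve degree, but G has vertices of degree 1 and vertices of degree 2; no automorphism maps one to the other, so G is not vertex-transitive.

No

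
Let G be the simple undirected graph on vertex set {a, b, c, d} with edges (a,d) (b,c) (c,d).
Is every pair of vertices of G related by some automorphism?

Automorphisms preserve degree, but G has vertices of degree 1 and vertices of degree 2; no automorphism maps one to the other, so G is not vertex-transitive.

No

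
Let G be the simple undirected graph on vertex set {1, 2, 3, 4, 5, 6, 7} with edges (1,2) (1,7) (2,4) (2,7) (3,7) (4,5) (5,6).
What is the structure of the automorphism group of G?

{e}

Degrees alone do not determine every vertex (e.g. 1 and 4 both have degree 2), but their neighbour-degree multisets differ: N(1) has degrees [3, 3] while N(4) has degrees [2, 3]. Repeating this refinement separates all vertices, so the only automorphism is the identity.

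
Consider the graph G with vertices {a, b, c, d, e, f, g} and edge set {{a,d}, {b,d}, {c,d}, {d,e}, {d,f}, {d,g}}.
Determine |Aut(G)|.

720

Vertex d has degree 6 and every other vertex has degree 1, so G is the star K_{1,6} with centre d. Any automorphism fixes the centre and permutes the 6 leaves freely, so Aut(G) ≅ S_6 of order 6! = 720.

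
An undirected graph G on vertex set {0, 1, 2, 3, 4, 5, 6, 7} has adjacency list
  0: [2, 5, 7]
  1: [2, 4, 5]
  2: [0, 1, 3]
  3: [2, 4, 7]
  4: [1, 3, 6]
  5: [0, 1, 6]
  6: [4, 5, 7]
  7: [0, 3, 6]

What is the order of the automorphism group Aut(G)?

G is 3-regular and bipartite on 2^3 = 8 vertices with girth 4; it is the hypercube graph Q_3. The symmetry group of the 3-cube is the hyperoctahedral group B_3 = Z_2 ≀ S_3, of order 2^3·3! = 48.

48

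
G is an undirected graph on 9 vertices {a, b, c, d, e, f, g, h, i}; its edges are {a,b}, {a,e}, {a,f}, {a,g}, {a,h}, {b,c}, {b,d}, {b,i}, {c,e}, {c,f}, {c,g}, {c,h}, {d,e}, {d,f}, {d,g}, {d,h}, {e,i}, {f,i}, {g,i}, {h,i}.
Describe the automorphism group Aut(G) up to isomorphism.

S_5 × S_4

The vertices split by degree into {a, c, d, i} (degree 5) and {b, e, f, g, h} (degree 4); every edge runs between the two parts, so G is the complete bipartite graph K_{4,5}. Automorphisms preserve the bipartition setwise (since the parts differ in size) and act as S_5 × S_4 within it; |Aut| = 2880.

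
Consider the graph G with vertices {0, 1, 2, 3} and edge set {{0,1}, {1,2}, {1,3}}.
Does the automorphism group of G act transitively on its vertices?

Vertex 1 is the only vertex of degree 3, so every automorphism fixes it; G is not vertex-transitive.

No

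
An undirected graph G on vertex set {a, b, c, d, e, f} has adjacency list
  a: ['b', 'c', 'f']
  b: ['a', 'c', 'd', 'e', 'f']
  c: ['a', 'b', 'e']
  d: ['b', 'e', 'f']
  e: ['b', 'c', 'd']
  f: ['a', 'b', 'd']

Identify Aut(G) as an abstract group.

D_5

Vertex b is the unique vertex of degree 5; the remaining 5 vertices each have degree 3 and induce a cycle, so G is the wheel on 6 vertices with hub b. Every automorphism fixes the hub and acts on the rim 5-cycle, so Aut(G) ≅ Aut(C_5) = D_5 of order 10.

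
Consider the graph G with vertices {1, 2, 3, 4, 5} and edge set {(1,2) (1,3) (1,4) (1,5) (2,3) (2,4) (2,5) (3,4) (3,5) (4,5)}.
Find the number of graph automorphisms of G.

Every vertex has degree 4, so G is the complete graph K_5. Any permutation of the 5 vertices preserves K_5, so Aut(K_5) = S_5 of order 5! = 120.

120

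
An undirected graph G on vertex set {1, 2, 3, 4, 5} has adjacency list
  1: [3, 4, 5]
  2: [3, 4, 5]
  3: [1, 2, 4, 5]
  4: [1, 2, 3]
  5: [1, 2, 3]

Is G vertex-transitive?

Vertex 3 is the only vertex of degree 4, so every automorphism fixes it; G is not vertex-transitive.

No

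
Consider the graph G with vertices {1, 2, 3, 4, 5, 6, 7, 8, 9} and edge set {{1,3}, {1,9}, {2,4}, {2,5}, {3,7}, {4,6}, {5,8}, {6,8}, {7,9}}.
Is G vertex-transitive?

G has two connected components, {2, 4, 5, 6, 8} and {1, 3, 7, 9}; each is 2-regular, so G = C_5 ⊔ C_4. The orbit of 1 under Aut(G) is {1, 3, 7, 9}, which does not contain 2, so G is not vertex-transitive.

No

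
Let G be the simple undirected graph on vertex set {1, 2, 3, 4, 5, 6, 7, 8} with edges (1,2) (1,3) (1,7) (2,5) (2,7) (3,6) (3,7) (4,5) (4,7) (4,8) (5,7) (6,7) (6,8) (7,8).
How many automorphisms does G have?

14

Vertex 7 is the unique vertex of degree 7; the remaining 7 vertices each have degree 3 and induce a cycle, so G is the wheel on 8 vertices with hub 7. With the hub fixed, the remaining symmetry is that of the rim cycle C_7, giving the dihedral group D_7.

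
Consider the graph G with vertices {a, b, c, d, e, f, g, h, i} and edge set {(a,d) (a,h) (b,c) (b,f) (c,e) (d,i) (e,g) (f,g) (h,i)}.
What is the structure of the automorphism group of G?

D_5 × D_4

G has two connected components, {b, c, e, f, g} and {a, d, h, i}; each is 2-regular, so G = C_5 ⊔ C_4. The components are non-isomorphic (different sizes), so Aut(G) = Aut(C_5) × Aut(C_4) = D_5 × D_4 of order 10·8 = 80.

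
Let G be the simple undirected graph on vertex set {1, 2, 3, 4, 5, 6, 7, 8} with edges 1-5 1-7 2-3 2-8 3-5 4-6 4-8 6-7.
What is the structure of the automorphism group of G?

Every vertex has degree 2 and the graph is connected, so G is the 8-cycle C_8. C_8 has 8 rotations and 8 reflections, so Aut(C_8) ≅ D_8 of order 16.

D_8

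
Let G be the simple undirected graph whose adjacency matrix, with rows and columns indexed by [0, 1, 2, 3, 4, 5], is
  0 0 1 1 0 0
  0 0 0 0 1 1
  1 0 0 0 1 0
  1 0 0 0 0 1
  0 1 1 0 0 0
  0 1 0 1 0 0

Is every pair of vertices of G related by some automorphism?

Yes

Every vertex has degree 2 and the graph is connected, so G is the 6-cycle C_6. C_6 has 6 rotations and 6 reflections, so Aut(C_6) ≅ D_6 of order 12. Under this action every vertex can be carried to every other, so G is vertex-transitive.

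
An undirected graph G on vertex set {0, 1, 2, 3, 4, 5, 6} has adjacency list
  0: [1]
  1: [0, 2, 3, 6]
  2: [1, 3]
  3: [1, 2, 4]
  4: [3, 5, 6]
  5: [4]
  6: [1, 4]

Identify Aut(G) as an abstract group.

The degree sequence is [1, 4, 2, 3, 3, 1, 2]. Checking the degree-preserving permutations of the vertex set shows that none except the identity preserves every edge, so Aut(G) is trivial.

the trivial group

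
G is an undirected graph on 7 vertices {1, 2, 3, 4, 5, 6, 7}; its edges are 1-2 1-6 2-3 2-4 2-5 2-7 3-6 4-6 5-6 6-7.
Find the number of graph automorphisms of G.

The vertices split by degree into {2, 6} (degree 5) and {1, 3, 4, 5, 7} (degree 2); every edge runs between the two parts, so G is the complete bipartite graph K_{2,5}. The parts have unequal sizes, so no automorphism swaps them; each part is permuted independently, giving S_2 × S_5 of order 2!·5! = 240.

240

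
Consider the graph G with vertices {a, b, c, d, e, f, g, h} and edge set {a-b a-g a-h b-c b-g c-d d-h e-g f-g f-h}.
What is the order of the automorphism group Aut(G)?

The degree sequence is [3, 3, 2, 2, 1, 2, 4, 3]. Checking the degree-preserving permutations of the vertex set shows that none except the identity preserves every edge, so Aut(G) is trivial.

1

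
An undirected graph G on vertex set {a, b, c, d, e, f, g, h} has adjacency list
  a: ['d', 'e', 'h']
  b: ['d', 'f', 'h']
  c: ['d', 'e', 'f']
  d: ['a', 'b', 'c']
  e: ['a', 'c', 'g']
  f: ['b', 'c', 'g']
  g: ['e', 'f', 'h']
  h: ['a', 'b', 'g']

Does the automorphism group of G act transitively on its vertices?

Yes

G is 3-regular and bipartite on 2^3 = 8 vertices with girth 4; it is the hypercube graph Q_3. The symmetry group of the 3-cube is the hyperoctahedral group B_3 = Z_2 ≀ S_3, of order 2^3·3! = 48. This group acts transitively on the 8 vertices.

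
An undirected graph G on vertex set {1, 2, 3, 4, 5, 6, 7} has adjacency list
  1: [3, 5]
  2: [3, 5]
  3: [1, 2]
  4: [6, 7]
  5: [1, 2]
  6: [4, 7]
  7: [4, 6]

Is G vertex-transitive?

G has two connected components, {1, 2, 3, 5} and {4, 6, 7}; each is 2-regular, so G = C_4 ⊔ C_3. The orbit of 1 under Aut(G) is {1, 2, 3, 5}, which does not contain 4, so G is not vertex-transitive.

No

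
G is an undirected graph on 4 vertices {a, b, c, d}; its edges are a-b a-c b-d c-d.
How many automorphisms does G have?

8

G is 2-regular and connected on 4 vertices, i.e. the cycle C_4. C_4 has 4 rotations and 4 reflections, so Aut(C_4) ≅ D_4 of order 8.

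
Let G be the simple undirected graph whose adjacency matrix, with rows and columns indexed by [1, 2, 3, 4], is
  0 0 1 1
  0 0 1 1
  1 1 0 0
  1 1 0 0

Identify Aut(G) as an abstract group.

Z_2^2 ⋊ S_2

G is 2-regular and bipartite on 2^2 = 4 vertices with girth 4; it is the hypercube graph Q_2. The symmetry group of the 2-cube is the hyperoctahedral group B_2 = Z_2 ≀ S_2, of order 2^2·2! = 8.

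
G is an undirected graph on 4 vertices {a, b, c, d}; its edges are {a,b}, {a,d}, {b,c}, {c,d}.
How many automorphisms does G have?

G is 2-regular and bipartite on 2^2 = 4 vertices with girth 4; it is the hypercube graph Q_2. The symmetry group of the 2-cube is the hyperoctahedral group B_2 = Z_2 ≀ S_2, of order 2^2·2! = 8.

8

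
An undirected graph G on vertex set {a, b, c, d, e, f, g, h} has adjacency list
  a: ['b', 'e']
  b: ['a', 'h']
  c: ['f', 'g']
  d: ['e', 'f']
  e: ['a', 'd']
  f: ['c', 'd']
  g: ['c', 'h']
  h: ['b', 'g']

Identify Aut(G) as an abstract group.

Every vertex has degree 2 and the graph is connected, so G is the 8-cycle C_8. C_8 has 8 rotations and 8 reflections, so Aut(C_8) ≅ D_8 of order 16.

D_8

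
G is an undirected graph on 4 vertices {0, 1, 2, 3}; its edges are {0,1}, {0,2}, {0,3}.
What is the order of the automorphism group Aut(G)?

6

Vertex 0 has degree 3 and every other vertex has degree 1, so G is the star K_{1,3} with centre 0. The 3 leaves are pairwise interchangeable while the centre is fixed, giving Aut(G) = S_3.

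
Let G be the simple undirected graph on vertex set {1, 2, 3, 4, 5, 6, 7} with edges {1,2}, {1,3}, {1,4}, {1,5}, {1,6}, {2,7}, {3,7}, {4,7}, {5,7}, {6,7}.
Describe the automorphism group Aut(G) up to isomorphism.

S_5 × S_2

The vertices split by degree into {1, 7} (degree 5) and {2, 3, 4, 5, 6} (degree 2); every edge runs between the two parts, so G is the complete bipartite graph K_{2,5}. Automorphisms preserve the bipartition setwise (since the parts differ in size) and act as S_5 × S_2 within it; |Aut| = 240.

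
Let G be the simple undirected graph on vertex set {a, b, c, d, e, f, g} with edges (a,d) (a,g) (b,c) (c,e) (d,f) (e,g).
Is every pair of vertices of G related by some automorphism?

Automorphisms preserve degree, but G has vertices of degree 1 and vertices of degree 2; no automorphism maps one to the other, so G is not vertex-transitive.

No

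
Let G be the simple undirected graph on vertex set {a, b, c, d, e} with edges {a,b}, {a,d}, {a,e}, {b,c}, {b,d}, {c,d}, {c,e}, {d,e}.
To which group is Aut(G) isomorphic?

the dihedral group of order 8

Vertex d is the unique vertex of degree 4; the remaining 4 vertices each have degree 3 and induce a cycle, so G is the wheel on 5 vertices with hub d. Every automorphism fixes the hub and acts on the rim 4-cycle, so Aut(G) ≅ Aut(C_4) = D_4 of order 8.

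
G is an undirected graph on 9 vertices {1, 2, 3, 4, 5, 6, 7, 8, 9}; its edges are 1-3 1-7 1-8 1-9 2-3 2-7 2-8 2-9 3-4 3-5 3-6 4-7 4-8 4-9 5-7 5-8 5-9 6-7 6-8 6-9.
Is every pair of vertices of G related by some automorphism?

Automorphisms preserve degree, but G has vertices of degree 4 and vertices of degree 5; no automorphism maps one to the other, so G is not vertex-transitive.

No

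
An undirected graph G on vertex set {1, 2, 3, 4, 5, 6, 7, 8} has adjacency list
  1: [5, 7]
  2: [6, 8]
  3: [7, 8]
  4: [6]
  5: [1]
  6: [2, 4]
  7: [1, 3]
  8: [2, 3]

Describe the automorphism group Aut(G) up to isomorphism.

the cyclic group of order 2

The degree sequence is [2, 2, 2, 1, 1, 2, 2, 2]; the two degree-1 vertices 4 and 5 are the ends of a path, so G = P_8. A path has exactly one nontrivial symmetry — reversal — giving Aut(G) of order 2.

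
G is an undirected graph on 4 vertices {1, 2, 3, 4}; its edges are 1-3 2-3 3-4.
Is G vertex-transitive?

Vertex 3 is the only vertex of degree 3, so every automorphism fixes it; G is not vertex-transitive.

No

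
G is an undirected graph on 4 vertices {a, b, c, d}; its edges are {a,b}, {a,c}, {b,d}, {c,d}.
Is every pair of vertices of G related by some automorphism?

Yes

G is 2-regular and bipartite on 2^2 = 4 vertices with girth 4; it is the hypercube graph Q_2. Aut(Q_2) consists of the signed permutations of the 2 coordinate axes: 2! permutations times 2^2 sign flips, so |Aut| = 2^2·2! = 8. Under this action every vertex can be carried to every other, so G is vertex-transitive.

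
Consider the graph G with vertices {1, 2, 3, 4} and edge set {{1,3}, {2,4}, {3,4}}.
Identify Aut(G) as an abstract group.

The degree sequence is [1, 1, 2, 2]; the two degree-1 vertices 1 and 2 are the ends of a path, so G = P_4. The only nontrivial automorphism of a path is the end-to-end reflection, so Aut(G) ≅ Z_2.

C_2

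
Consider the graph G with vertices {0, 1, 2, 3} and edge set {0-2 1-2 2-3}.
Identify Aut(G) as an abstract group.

S_3

Vertex 2 has degree 3 and every other vertex has degree 1, so G is the star K_{1,3} with centre 2. Any automorphism fixes the centre and permutes the 3 leaves freely, so Aut(G) ≅ S_3 of order 3! = 6.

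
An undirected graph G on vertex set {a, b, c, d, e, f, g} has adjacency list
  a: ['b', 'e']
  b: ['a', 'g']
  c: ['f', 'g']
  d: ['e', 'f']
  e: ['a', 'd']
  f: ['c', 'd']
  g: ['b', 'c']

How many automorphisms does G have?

Every vertex has degree 2 and the graph is connected, so G is the 7-cycle C_7. C_7 has 7 rotations and 7 reflections, so Aut(C_7) ≅ D_7 of order 14.

14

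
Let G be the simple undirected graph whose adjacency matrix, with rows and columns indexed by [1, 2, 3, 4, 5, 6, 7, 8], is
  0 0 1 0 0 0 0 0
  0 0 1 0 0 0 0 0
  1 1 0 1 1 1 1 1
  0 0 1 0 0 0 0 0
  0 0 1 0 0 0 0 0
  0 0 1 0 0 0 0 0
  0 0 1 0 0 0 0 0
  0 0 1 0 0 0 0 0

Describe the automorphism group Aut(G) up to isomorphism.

Vertex 3 has degree 7 and every other vertex has degree 1, so G is the star K_{1,7} with centre 3. The 7 leaves are pairwise interchangeable while the centre is fixed, giving Aut(G) = S_7.

S_7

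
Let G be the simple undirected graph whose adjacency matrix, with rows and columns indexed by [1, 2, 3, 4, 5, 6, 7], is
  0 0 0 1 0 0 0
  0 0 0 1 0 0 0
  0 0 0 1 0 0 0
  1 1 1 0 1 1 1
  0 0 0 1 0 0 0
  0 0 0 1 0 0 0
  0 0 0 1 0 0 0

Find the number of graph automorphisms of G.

Vertex 4 has degree 6 and every other vertex has degree 1, so G is the star K_{1,6} with centre 4. Any automorphism fixes the centre and permutes the 6 leaves freely, so Aut(G) ≅ S_6 of order 6! = 720.

720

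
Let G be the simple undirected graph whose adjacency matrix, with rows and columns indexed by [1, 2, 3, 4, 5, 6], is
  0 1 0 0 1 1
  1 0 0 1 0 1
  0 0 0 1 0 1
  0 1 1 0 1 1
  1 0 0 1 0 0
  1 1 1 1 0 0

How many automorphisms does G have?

Degrees alone do not determine every vertex (e.g. 1 and 2 both have degree 3), but their neighbour-degree multisets differ: N(1) has degrees [2, 3, 4] while N(2) has degrees [3, 4, 4]. Repeating this refinement separates all vertices, so the only automorphism is the identity.

1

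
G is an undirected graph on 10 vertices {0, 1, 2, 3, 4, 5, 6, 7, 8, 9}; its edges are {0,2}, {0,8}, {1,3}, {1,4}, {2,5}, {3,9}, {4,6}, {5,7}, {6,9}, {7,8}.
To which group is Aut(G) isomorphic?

G has two connected components, {0, 2, 5, 7, 8} and {1, 3, 4, 6, 9}; each is 2-regular, so G = C_5 ⊔ C_5. With two isomorphic components, Aut(G) = Aut(C_5) ≀ S_2 = (D_5 × D_5) ⋊ Z_2: permute each cycle by D_5, then optionally swap the two cycles. Order 2·(2·5)² = 200.

(D_5 × D_5) ⋊ Z_2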